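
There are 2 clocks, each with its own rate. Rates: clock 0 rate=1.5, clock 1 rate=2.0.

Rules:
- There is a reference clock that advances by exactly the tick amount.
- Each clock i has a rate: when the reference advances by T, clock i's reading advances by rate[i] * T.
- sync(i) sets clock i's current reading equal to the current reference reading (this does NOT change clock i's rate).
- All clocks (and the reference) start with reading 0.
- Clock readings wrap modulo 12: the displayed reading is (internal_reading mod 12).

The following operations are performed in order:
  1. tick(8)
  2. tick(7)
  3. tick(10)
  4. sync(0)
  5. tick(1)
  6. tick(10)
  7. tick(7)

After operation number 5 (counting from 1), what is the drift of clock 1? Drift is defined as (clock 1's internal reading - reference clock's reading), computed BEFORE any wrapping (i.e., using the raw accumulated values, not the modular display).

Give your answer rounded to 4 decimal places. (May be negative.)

After op 1 tick(8): ref=8.0000 raw=[12.0000 16.0000]
After op 2 tick(7): ref=15.0000 raw=[22.5000 30.0000]
After op 3 tick(10): ref=25.0000 raw=[37.5000 50.0000]
After op 4 sync(0): ref=25.0000 raw=[25.0000 50.0000]
After op 5 tick(1): ref=26.0000 raw=[26.5000 52.0000]
Drift of clock 1 after op 5: 52.0000 - 26.0000 = 26.0000

Answer: 26.0000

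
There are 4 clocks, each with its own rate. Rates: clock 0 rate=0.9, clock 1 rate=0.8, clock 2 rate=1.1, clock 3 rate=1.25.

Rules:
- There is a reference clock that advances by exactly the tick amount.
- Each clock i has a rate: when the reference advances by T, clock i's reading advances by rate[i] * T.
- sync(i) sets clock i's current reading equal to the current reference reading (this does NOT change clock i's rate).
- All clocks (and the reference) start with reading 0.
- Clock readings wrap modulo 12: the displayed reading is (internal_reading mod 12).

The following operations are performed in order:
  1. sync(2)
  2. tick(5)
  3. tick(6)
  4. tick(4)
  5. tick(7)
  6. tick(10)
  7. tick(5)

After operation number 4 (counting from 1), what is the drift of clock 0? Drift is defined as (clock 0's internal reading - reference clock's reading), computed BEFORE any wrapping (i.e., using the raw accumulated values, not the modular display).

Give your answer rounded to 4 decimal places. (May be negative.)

Answer: -1.5000

Derivation:
After op 1 sync(2): ref=0.0000 raw=[0.0000 0.0000 0.0000 0.0000]
After op 2 tick(5): ref=5.0000 raw=[4.5000 4.0000 5.5000 6.2500]
After op 3 tick(6): ref=11.0000 raw=[9.9000 8.8000 12.1000 13.7500]
After op 4 tick(4): ref=15.0000 raw=[13.5000 12.0000 16.5000 18.7500]
Drift of clock 0 after op 4: 13.5000 - 15.0000 = -1.5000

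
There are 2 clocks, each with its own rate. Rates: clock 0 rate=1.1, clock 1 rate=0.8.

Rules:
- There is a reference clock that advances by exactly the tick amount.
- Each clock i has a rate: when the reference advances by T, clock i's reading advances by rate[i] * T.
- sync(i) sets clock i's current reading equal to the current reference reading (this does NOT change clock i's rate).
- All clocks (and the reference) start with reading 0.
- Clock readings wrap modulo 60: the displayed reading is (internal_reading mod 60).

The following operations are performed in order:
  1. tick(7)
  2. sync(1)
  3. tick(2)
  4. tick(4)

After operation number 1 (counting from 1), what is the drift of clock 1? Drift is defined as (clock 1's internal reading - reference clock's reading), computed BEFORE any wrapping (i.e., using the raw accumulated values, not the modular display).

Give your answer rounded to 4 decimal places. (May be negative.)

After op 1 tick(7): ref=7.0000 raw=[7.7000 5.6000]
Drift of clock 1 after op 1: 5.6000 - 7.0000 = -1.4000

Answer: -1.4000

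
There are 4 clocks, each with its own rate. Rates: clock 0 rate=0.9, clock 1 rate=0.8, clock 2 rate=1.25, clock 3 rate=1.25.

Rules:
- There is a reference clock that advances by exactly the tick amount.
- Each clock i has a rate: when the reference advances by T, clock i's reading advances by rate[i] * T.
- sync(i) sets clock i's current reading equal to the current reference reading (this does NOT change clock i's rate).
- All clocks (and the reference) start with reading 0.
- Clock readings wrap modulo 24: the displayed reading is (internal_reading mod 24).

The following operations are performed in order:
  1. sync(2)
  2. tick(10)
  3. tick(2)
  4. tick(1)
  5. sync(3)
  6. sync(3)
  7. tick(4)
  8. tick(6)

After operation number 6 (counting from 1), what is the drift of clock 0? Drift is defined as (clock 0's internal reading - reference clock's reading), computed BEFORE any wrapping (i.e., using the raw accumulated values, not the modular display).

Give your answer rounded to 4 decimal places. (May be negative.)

After op 1 sync(2): ref=0.0000 raw=[0.0000 0.0000 0.0000 0.0000]
After op 2 tick(10): ref=10.0000 raw=[9.0000 8.0000 12.5000 12.5000]
After op 3 tick(2): ref=12.0000 raw=[10.8000 9.6000 15.0000 15.0000]
After op 4 tick(1): ref=13.0000 raw=[11.7000 10.4000 16.2500 16.2500]
After op 5 sync(3): ref=13.0000 raw=[11.7000 10.4000 16.2500 13.0000]
After op 6 sync(3): ref=13.0000 raw=[11.7000 10.4000 16.2500 13.0000]
Drift of clock 0 after op 6: 11.7000 - 13.0000 = -1.3000

Answer: -1.3000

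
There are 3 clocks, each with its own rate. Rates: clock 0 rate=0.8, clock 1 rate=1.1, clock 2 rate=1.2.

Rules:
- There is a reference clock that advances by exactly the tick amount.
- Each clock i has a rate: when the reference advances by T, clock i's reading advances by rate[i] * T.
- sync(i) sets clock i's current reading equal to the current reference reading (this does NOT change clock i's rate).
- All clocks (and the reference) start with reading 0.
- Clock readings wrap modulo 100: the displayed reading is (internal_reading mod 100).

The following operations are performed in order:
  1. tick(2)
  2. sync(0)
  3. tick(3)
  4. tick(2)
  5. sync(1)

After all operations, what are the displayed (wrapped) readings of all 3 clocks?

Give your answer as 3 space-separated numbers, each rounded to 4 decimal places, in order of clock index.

After op 1 tick(2): ref=2.0000 raw=[1.6000 2.2000 2.4000]
After op 2 sync(0): ref=2.0000 raw=[2.0000 2.2000 2.4000]
After op 3 tick(3): ref=5.0000 raw=[4.4000 5.5000 6.0000]
After op 4 tick(2): ref=7.0000 raw=[6.0000 7.7000 8.4000]
After op 5 sync(1): ref=7.0000 raw=[6.0000 7.0000 8.4000]
Wrap final raw readings (mod 100): 6.0000 mod 100 = 6.0000; 7.0000 mod 100 = 7.0000; 8.4000 mod 100 = 8.4000

Answer: 6.0000 7.0000 8.4000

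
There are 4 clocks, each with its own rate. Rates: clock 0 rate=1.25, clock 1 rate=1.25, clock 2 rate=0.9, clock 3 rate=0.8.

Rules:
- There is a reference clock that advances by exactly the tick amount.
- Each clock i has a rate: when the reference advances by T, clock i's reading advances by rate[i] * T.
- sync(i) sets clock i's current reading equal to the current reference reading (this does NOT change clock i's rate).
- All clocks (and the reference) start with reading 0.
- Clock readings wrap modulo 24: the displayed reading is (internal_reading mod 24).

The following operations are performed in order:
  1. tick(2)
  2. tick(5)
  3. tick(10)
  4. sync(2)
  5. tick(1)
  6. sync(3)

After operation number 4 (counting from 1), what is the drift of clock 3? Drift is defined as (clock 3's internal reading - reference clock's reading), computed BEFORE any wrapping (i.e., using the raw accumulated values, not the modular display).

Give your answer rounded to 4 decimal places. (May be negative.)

Answer: -3.4000

Derivation:
After op 1 tick(2): ref=2.0000 raw=[2.5000 2.5000 1.8000 1.6000]
After op 2 tick(5): ref=7.0000 raw=[8.7500 8.7500 6.3000 5.6000]
After op 3 tick(10): ref=17.0000 raw=[21.2500 21.2500 15.3000 13.6000]
After op 4 sync(2): ref=17.0000 raw=[21.2500 21.2500 17.0000 13.6000]
Drift of clock 3 after op 4: 13.6000 - 17.0000 = -3.4000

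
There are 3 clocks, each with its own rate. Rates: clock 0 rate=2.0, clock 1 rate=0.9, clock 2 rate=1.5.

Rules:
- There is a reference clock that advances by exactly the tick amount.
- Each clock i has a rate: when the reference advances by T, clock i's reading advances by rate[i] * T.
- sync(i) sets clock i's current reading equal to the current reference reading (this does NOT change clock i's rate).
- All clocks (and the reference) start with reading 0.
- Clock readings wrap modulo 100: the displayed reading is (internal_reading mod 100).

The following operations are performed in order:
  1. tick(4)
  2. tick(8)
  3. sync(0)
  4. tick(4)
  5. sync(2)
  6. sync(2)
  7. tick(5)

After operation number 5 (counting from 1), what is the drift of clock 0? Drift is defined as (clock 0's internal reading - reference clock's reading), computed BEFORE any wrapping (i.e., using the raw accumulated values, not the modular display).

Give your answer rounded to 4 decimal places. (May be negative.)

After op 1 tick(4): ref=4.0000 raw=[8.0000 3.6000 6.0000]
After op 2 tick(8): ref=12.0000 raw=[24.0000 10.8000 18.0000]
After op 3 sync(0): ref=12.0000 raw=[12.0000 10.8000 18.0000]
After op 4 tick(4): ref=16.0000 raw=[20.0000 14.4000 24.0000]
After op 5 sync(2): ref=16.0000 raw=[20.0000 14.4000 16.0000]
Drift of clock 0 after op 5: 20.0000 - 16.0000 = 4.0000

Answer: 4.0000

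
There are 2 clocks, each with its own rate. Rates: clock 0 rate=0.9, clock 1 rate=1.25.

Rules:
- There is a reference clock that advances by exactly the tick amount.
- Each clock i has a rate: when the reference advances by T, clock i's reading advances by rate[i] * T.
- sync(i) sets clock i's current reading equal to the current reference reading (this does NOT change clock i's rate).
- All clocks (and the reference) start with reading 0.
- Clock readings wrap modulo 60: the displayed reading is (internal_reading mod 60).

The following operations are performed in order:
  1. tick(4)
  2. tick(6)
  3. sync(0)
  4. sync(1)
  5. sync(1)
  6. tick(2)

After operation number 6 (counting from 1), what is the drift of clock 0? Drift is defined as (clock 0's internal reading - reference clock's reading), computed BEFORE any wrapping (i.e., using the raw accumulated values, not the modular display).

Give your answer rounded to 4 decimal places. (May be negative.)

Answer: -0.2000

Derivation:
After op 1 tick(4): ref=4.0000 raw=[3.6000 5.0000]
After op 2 tick(6): ref=10.0000 raw=[9.0000 12.5000]
After op 3 sync(0): ref=10.0000 raw=[10.0000 12.5000]
After op 4 sync(1): ref=10.0000 raw=[10.0000 10.0000]
After op 5 sync(1): ref=10.0000 raw=[10.0000 10.0000]
After op 6 tick(2): ref=12.0000 raw=[11.8000 12.5000]
Drift of clock 0 after op 6: 11.8000 - 12.0000 = -0.2000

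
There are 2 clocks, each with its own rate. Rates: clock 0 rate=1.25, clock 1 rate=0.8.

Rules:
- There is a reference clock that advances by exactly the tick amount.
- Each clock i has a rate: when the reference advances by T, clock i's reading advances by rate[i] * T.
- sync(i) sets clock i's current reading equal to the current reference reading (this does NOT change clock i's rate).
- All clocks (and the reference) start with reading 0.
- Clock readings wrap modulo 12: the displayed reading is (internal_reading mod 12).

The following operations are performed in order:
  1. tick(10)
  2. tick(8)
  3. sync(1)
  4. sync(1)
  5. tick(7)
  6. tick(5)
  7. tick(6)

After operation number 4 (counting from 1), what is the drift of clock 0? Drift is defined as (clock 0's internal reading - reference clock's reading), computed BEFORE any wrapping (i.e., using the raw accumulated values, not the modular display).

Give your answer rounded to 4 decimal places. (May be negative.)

Answer: 4.5000

Derivation:
After op 1 tick(10): ref=10.0000 raw=[12.5000 8.0000]
After op 2 tick(8): ref=18.0000 raw=[22.5000 14.4000]
After op 3 sync(1): ref=18.0000 raw=[22.5000 18.0000]
After op 4 sync(1): ref=18.0000 raw=[22.5000 18.0000]
Drift of clock 0 after op 4: 22.5000 - 18.0000 = 4.5000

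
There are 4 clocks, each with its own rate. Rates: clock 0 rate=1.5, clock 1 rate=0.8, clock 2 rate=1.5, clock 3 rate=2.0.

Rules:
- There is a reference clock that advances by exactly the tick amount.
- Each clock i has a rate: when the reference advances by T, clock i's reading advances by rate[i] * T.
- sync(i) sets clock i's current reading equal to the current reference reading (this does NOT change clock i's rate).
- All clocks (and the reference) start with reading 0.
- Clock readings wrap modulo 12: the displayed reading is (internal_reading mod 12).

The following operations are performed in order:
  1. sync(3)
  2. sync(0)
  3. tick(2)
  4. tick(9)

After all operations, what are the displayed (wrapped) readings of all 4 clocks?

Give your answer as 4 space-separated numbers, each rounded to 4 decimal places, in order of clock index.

Answer: 4.5000 8.8000 4.5000 10.0000

Derivation:
After op 1 sync(3): ref=0.0000 raw=[0.0000 0.0000 0.0000 0.0000]
After op 2 sync(0): ref=0.0000 raw=[0.0000 0.0000 0.0000 0.0000]
After op 3 tick(2): ref=2.0000 raw=[3.0000 1.6000 3.0000 4.0000]
After op 4 tick(9): ref=11.0000 raw=[16.5000 8.8000 16.5000 22.0000]
Wrap final raw readings (mod 12): 16.5000 mod 12 = 4.5000; 8.8000 mod 12 = 8.8000; 16.5000 mod 12 = 4.5000; 22.0000 mod 12 = 10.0000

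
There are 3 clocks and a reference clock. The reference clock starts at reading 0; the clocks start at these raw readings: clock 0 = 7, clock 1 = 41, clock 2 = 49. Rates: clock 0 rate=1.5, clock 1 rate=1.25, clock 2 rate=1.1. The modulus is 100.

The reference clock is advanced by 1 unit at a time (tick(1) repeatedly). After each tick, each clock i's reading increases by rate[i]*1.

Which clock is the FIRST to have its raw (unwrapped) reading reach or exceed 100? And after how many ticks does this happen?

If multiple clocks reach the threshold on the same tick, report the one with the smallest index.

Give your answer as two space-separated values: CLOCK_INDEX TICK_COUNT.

clock 0: start=7, rate=1.5, needs 100-7 = 93; ticks = ceil(93/1.5) = ceil(62.0000) = 62; reading at tick 62 = 7 + 1.5*62 = 100.0000
clock 1: start=41, rate=1.25, needs 100-41 = 59; ticks = ceil(59/1.25) = ceil(47.2000) = 48; reading at tick 48 = 41 + 1.25*48 = 101.0000
clock 2: start=49, rate=1.1, needs 100-49 = 51; ticks = ceil(51/1.1) = ceil(46.3636) = 47; reading at tick 47 = 49 + 1.1*47 = 100.7000
Minimum tick count = 47; winners = [2]; smallest index = 2

Answer: 2 47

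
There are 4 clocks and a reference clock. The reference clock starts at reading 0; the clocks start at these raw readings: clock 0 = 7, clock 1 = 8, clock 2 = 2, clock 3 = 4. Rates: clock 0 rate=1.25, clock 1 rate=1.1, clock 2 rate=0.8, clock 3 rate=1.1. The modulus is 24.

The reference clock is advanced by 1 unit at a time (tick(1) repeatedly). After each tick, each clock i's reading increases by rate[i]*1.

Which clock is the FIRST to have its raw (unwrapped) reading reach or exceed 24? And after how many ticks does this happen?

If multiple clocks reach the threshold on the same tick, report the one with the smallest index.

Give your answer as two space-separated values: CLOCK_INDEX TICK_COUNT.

Answer: 0 14

Derivation:
clock 0: start=7, rate=1.25, needs 24-7 = 17; ticks = ceil(17/1.25) = ceil(13.6000) = 14; reading at tick 14 = 7 + 1.25*14 = 24.5000
clock 1: start=8, rate=1.1, needs 24-8 = 16; ticks = ceil(16/1.1) = ceil(14.5455) = 15; reading at tick 15 = 8 + 1.1*15 = 24.5000
clock 2: start=2, rate=0.8, needs 24-2 = 22; ticks = ceil(22/0.8) = ceil(27.5000) = 28; reading at tick 28 = 2 + 0.8*28 = 24.4000
clock 3: start=4, rate=1.1, needs 24-4 = 20; ticks = ceil(20/1.1) = ceil(18.1818) = 19; reading at tick 19 = 4 + 1.1*19 = 24.9000
Minimum tick count = 14; winners = [0]; smallest index = 0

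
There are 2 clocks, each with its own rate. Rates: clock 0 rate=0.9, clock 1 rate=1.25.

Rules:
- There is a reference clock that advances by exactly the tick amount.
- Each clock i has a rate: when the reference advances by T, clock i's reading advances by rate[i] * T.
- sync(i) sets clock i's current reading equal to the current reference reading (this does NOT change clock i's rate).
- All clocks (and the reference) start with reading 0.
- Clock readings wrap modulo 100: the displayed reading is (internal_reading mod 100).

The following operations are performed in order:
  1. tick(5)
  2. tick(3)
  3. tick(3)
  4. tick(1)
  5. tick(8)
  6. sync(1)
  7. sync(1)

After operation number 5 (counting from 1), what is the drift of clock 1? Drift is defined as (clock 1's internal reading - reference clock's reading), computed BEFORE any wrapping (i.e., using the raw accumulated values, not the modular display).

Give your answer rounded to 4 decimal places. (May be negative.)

Answer: 5.0000

Derivation:
After op 1 tick(5): ref=5.0000 raw=[4.5000 6.2500]
After op 2 tick(3): ref=8.0000 raw=[7.2000 10.0000]
After op 3 tick(3): ref=11.0000 raw=[9.9000 13.7500]
After op 4 tick(1): ref=12.0000 raw=[10.8000 15.0000]
After op 5 tick(8): ref=20.0000 raw=[18.0000 25.0000]
Drift of clock 1 after op 5: 25.0000 - 20.0000 = 5.0000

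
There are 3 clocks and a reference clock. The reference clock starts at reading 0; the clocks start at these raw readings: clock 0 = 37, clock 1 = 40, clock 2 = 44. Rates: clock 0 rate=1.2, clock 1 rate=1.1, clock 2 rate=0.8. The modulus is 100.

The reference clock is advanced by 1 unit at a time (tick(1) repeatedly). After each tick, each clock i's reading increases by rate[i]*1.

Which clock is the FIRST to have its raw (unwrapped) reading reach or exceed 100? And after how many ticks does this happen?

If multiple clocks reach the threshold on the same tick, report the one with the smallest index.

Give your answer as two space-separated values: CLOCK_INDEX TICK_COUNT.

clock 0: start=37, rate=1.2, needs 100-37 = 63; ticks = ceil(63/1.2) = ceil(52.5000) = 53; reading at tick 53 = 37 + 1.2*53 = 100.6000
clock 1: start=40, rate=1.1, needs 100-40 = 60; ticks = ceil(60/1.1) = ceil(54.5455) = 55; reading at tick 55 = 40 + 1.1*55 = 100.5000
clock 2: start=44, rate=0.8, needs 100-44 = 56; ticks = ceil(56/0.8) = ceil(70.0000) = 70; reading at tick 70 = 44 + 0.8*70 = 100.0000
Minimum tick count = 53; winners = [0]; smallest index = 0

Answer: 0 53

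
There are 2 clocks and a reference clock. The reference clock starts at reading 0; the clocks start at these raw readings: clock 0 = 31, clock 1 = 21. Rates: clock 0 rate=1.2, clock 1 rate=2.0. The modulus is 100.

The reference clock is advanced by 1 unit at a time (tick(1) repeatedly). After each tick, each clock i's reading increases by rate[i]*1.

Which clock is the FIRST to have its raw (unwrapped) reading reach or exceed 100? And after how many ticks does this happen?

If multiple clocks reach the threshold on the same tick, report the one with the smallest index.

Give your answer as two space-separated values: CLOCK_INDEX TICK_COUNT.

Answer: 1 40

Derivation:
clock 0: start=31, rate=1.2, needs 100-31 = 69; ticks = ceil(69/1.2) = ceil(57.5000) = 58; reading at tick 58 = 31 + 1.2*58 = 100.6000
clock 1: start=21, rate=2.0, needs 100-21 = 79; ticks = ceil(79/2.0) = ceil(39.5000) = 40; reading at tick 40 = 21 + 2.0*40 = 101.0000
Minimum tick count = 40; winners = [1]; smallest index = 1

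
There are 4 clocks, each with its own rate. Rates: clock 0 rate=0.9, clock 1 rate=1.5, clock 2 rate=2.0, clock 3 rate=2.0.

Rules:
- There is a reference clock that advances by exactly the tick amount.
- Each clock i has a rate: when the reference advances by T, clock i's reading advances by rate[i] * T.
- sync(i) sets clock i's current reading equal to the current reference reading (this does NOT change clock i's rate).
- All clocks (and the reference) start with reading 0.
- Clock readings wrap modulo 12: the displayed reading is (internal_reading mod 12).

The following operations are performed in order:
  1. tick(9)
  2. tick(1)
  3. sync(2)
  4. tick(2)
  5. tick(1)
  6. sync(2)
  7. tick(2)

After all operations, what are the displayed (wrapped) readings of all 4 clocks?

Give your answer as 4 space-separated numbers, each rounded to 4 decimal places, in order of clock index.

After op 1 tick(9): ref=9.0000 raw=[8.1000 13.5000 18.0000 18.0000]
After op 2 tick(1): ref=10.0000 raw=[9.0000 15.0000 20.0000 20.0000]
After op 3 sync(2): ref=10.0000 raw=[9.0000 15.0000 10.0000 20.0000]
After op 4 tick(2): ref=12.0000 raw=[10.8000 18.0000 14.0000 24.0000]
After op 5 tick(1): ref=13.0000 raw=[11.7000 19.5000 16.0000 26.0000]
After op 6 sync(2): ref=13.0000 raw=[11.7000 19.5000 13.0000 26.0000]
After op 7 tick(2): ref=15.0000 raw=[13.5000 22.5000 17.0000 30.0000]
Wrap final raw readings (mod 12): 13.5000 mod 12 = 1.5000; 22.5000 mod 12 = 10.5000; 17.0000 mod 12 = 5.0000; 30.0000 mod 12 = 6.0000

Answer: 1.5000 10.5000 5.0000 6.0000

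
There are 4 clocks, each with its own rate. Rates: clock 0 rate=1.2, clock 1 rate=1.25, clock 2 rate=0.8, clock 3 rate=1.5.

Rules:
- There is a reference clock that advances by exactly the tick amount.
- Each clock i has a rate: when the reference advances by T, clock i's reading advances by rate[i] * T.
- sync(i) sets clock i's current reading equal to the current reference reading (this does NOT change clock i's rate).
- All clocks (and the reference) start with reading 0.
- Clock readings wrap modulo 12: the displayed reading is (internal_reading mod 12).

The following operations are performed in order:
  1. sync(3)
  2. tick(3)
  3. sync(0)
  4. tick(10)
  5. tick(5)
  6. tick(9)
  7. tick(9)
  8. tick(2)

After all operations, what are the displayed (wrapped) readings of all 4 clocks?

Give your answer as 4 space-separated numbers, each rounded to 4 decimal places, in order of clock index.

Answer: 9.0000 11.5000 6.4000 9.0000

Derivation:
After op 1 sync(3): ref=0.0000 raw=[0.0000 0.0000 0.0000 0.0000]
After op 2 tick(3): ref=3.0000 raw=[3.6000 3.7500 2.4000 4.5000]
After op 3 sync(0): ref=3.0000 raw=[3.0000 3.7500 2.4000 4.5000]
After op 4 tick(10): ref=13.0000 raw=[15.0000 16.2500 10.4000 19.5000]
After op 5 tick(5): ref=18.0000 raw=[21.0000 22.5000 14.4000 27.0000]
After op 6 tick(9): ref=27.0000 raw=[31.8000 33.7500 21.6000 40.5000]
After op 7 tick(9): ref=36.0000 raw=[42.6000 45.0000 28.8000 54.0000]
After op 8 tick(2): ref=38.0000 raw=[45.0000 47.5000 30.4000 57.0000]
Wrap final raw readings (mod 12): 45.0000 mod 12 = 9.0000; 47.5000 mod 12 = 11.5000; 30.4000 mod 12 = 6.4000; 57.0000 mod 12 = 9.0000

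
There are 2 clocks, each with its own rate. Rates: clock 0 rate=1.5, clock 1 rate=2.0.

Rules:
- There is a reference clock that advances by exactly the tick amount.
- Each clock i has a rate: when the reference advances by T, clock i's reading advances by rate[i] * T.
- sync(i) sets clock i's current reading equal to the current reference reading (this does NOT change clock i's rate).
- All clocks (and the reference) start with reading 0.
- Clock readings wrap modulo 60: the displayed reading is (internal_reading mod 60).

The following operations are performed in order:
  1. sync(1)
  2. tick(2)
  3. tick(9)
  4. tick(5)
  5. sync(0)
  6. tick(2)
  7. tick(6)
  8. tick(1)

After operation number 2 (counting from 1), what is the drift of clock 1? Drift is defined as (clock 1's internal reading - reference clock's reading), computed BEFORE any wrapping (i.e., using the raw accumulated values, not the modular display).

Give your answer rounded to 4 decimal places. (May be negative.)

Answer: 2.0000

Derivation:
After op 1 sync(1): ref=0.0000 raw=[0.0000 0.0000]
After op 2 tick(2): ref=2.0000 raw=[3.0000 4.0000]
Drift of clock 1 after op 2: 4.0000 - 2.0000 = 2.0000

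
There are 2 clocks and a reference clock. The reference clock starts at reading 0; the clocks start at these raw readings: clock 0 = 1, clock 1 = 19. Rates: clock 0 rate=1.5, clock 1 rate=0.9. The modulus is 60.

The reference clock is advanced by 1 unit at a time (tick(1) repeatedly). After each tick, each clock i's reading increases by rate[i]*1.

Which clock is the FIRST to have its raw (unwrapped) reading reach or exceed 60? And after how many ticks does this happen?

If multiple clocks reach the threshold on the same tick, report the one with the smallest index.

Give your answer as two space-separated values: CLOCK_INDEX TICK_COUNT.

Answer: 0 40

Derivation:
clock 0: start=1, rate=1.5, needs 60-1 = 59; ticks = ceil(59/1.5) = ceil(39.3333) = 40; reading at tick 40 = 1 + 1.5*40 = 61.0000
clock 1: start=19, rate=0.9, needs 60-19 = 41; ticks = ceil(41/0.9) = ceil(45.5556) = 46; reading at tick 46 = 19 + 0.9*46 = 60.4000
Minimum tick count = 40; winners = [0]; smallest index = 0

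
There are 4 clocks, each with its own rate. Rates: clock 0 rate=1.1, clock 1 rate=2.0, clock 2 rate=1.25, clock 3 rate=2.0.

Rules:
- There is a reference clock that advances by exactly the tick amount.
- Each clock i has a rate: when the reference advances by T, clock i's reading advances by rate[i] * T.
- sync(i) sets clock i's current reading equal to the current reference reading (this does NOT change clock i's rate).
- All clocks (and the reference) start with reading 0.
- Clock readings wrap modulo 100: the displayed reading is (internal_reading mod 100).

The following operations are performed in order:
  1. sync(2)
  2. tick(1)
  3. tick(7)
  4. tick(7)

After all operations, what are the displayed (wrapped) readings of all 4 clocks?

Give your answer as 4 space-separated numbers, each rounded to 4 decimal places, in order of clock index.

After op 1 sync(2): ref=0.0000 raw=[0.0000 0.0000 0.0000 0.0000]
After op 2 tick(1): ref=1.0000 raw=[1.1000 2.0000 1.2500 2.0000]
After op 3 tick(7): ref=8.0000 raw=[8.8000 16.0000 10.0000 16.0000]
After op 4 tick(7): ref=15.0000 raw=[16.5000 30.0000 18.7500 30.0000]
Wrap final raw readings (mod 100): 16.5000 mod 100 = 16.5000; 30.0000 mod 100 = 30.0000; 18.7500 mod 100 = 18.7500; 30.0000 mod 100 = 30.0000

Answer: 16.5000 30.0000 18.7500 30.0000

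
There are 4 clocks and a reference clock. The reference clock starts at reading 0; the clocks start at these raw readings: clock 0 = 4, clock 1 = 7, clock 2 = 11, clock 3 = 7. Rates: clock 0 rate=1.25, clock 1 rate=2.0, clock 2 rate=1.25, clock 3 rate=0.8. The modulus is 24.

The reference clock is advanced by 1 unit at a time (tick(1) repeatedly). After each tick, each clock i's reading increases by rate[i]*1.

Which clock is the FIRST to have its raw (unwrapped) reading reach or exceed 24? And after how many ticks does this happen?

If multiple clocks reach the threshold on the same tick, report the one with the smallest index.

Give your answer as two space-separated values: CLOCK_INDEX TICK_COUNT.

Answer: 1 9

Derivation:
clock 0: start=4, rate=1.25, needs 24-4 = 20; ticks = ceil(20/1.25) = ceil(16.0000) = 16; reading at tick 16 = 4 + 1.25*16 = 24.0000
clock 1: start=7, rate=2.0, needs 24-7 = 17; ticks = ceil(17/2.0) = ceil(8.5000) = 9; reading at tick 9 = 7 + 2.0*9 = 25.0000
clock 2: start=11, rate=1.25, needs 24-11 = 13; ticks = ceil(13/1.25) = ceil(10.4000) = 11; reading at tick 11 = 11 + 1.25*11 = 24.7500
clock 3: start=7, rate=0.8, needs 24-7 = 17; ticks = ceil(17/0.8) = ceil(21.2500) = 22; reading at tick 22 = 7 + 0.8*22 = 24.6000
Minimum tick count = 9; winners = [1]; smallest index = 1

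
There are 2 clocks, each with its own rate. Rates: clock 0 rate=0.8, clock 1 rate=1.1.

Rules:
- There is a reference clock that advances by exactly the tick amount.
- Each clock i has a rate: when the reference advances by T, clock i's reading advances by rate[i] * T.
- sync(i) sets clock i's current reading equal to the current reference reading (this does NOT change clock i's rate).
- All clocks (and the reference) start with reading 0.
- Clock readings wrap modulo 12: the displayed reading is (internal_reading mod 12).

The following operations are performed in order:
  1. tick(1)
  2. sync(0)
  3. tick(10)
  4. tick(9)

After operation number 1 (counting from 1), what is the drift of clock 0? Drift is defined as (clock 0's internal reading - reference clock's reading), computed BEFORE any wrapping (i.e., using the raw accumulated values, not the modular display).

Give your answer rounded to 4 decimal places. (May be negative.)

Answer: -0.2000

Derivation:
After op 1 tick(1): ref=1.0000 raw=[0.8000 1.1000]
Drift of clock 0 after op 1: 0.8000 - 1.0000 = -0.2000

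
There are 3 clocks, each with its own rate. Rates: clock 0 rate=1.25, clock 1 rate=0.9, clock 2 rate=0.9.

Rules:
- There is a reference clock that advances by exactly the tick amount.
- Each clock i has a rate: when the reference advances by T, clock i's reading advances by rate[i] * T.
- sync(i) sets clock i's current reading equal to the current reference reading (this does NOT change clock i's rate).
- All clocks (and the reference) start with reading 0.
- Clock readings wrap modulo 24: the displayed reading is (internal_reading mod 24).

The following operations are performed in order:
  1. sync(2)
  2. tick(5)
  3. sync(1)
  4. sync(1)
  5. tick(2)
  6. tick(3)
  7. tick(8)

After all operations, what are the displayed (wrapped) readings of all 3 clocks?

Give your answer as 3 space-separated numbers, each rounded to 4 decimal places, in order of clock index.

After op 1 sync(2): ref=0.0000 raw=[0.0000 0.0000 0.0000]
After op 2 tick(5): ref=5.0000 raw=[6.2500 4.5000 4.5000]
After op 3 sync(1): ref=5.0000 raw=[6.2500 5.0000 4.5000]
After op 4 sync(1): ref=5.0000 raw=[6.2500 5.0000 4.5000]
After op 5 tick(2): ref=7.0000 raw=[8.7500 6.8000 6.3000]
After op 6 tick(3): ref=10.0000 raw=[12.5000 9.5000 9.0000]
After op 7 tick(8): ref=18.0000 raw=[22.5000 16.7000 16.2000]
Wrap final raw readings (mod 24): 22.5000 mod 24 = 22.5000; 16.7000 mod 24 = 16.7000; 16.2000 mod 24 = 16.2000

Answer: 22.5000 16.7000 16.2000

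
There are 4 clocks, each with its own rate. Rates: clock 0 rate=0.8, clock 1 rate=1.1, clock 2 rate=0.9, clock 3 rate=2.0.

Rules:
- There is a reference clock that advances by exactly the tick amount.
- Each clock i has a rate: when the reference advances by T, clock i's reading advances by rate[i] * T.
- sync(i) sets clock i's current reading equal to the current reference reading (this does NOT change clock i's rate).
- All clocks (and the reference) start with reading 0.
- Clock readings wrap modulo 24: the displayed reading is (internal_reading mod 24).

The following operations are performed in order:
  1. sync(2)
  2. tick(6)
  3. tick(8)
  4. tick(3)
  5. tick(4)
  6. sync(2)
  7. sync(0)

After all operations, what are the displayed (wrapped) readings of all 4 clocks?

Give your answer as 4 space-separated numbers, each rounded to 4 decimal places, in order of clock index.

Answer: 21.0000 23.1000 21.0000 18.0000

Derivation:
After op 1 sync(2): ref=0.0000 raw=[0.0000 0.0000 0.0000 0.0000]
After op 2 tick(6): ref=6.0000 raw=[4.8000 6.6000 5.4000 12.0000]
After op 3 tick(8): ref=14.0000 raw=[11.2000 15.4000 12.6000 28.0000]
After op 4 tick(3): ref=17.0000 raw=[13.6000 18.7000 15.3000 34.0000]
After op 5 tick(4): ref=21.0000 raw=[16.8000 23.1000 18.9000 42.0000]
After op 6 sync(2): ref=21.0000 raw=[16.8000 23.1000 21.0000 42.0000]
After op 7 sync(0): ref=21.0000 raw=[21.0000 23.1000 21.0000 42.0000]
Wrap final raw readings (mod 24): 21.0000 mod 24 = 21.0000; 23.1000 mod 24 = 23.1000; 21.0000 mod 24 = 21.0000; 42.0000 mod 24 = 18.0000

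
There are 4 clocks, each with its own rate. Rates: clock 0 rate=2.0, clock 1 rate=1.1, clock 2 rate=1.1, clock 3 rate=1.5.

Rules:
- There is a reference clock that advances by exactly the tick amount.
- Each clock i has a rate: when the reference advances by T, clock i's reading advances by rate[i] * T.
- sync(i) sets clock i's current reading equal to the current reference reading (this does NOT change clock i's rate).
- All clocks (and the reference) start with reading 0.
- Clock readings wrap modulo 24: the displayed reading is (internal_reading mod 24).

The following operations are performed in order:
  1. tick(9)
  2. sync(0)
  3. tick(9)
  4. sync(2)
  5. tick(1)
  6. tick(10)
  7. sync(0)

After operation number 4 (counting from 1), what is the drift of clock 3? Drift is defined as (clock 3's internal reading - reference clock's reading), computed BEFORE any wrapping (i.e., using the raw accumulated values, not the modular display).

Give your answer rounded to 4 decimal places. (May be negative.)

Answer: 9.0000

Derivation:
After op 1 tick(9): ref=9.0000 raw=[18.0000 9.9000 9.9000 13.5000]
After op 2 sync(0): ref=9.0000 raw=[9.0000 9.9000 9.9000 13.5000]
After op 3 tick(9): ref=18.0000 raw=[27.0000 19.8000 19.8000 27.0000]
After op 4 sync(2): ref=18.0000 raw=[27.0000 19.8000 18.0000 27.0000]
Drift of clock 3 after op 4: 27.0000 - 18.0000 = 9.0000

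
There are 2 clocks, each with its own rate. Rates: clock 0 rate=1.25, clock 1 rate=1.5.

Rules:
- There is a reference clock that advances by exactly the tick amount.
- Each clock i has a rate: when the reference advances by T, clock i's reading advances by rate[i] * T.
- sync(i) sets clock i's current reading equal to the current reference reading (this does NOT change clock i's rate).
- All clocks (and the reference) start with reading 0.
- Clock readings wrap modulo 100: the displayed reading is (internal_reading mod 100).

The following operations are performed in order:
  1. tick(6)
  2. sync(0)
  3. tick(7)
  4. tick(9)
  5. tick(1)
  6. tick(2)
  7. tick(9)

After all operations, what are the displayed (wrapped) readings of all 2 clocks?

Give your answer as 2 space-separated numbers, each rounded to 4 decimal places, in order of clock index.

Answer: 41.0000 51.0000

Derivation:
After op 1 tick(6): ref=6.0000 raw=[7.5000 9.0000]
After op 2 sync(0): ref=6.0000 raw=[6.0000 9.0000]
After op 3 tick(7): ref=13.0000 raw=[14.7500 19.5000]
After op 4 tick(9): ref=22.0000 raw=[26.0000 33.0000]
After op 5 tick(1): ref=23.0000 raw=[27.2500 34.5000]
After op 6 tick(2): ref=25.0000 raw=[29.7500 37.5000]
After op 7 tick(9): ref=34.0000 raw=[41.0000 51.0000]
Wrap final raw readings (mod 100): 41.0000 mod 100 = 41.0000; 51.0000 mod 100 = 51.0000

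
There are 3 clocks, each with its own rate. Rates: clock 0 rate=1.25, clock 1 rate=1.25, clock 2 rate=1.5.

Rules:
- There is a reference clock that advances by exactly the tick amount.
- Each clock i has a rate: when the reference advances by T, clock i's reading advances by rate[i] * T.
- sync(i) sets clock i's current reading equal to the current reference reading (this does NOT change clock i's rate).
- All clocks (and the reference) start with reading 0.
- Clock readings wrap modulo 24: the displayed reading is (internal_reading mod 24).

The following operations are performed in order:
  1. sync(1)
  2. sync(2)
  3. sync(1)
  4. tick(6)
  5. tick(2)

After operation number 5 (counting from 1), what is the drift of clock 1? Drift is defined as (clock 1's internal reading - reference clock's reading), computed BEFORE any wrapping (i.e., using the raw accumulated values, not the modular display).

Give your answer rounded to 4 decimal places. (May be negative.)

Answer: 2.0000

Derivation:
After op 1 sync(1): ref=0.0000 raw=[0.0000 0.0000 0.0000]
After op 2 sync(2): ref=0.0000 raw=[0.0000 0.0000 0.0000]
After op 3 sync(1): ref=0.0000 raw=[0.0000 0.0000 0.0000]
After op 4 tick(6): ref=6.0000 raw=[7.5000 7.5000 9.0000]
After op 5 tick(2): ref=8.0000 raw=[10.0000 10.0000 12.0000]
Drift of clock 1 after op 5: 10.0000 - 8.0000 = 2.0000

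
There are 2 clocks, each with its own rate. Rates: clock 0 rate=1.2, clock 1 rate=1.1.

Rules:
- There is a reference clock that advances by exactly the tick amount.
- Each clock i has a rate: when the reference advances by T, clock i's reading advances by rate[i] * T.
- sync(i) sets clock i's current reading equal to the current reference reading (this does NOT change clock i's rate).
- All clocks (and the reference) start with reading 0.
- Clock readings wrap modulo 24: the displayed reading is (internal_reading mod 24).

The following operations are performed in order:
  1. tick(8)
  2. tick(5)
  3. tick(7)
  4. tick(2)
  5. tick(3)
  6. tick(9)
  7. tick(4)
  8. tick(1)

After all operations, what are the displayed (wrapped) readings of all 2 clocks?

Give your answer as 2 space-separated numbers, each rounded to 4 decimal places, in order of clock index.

Answer: 22.8000 18.9000

Derivation:
After op 1 tick(8): ref=8.0000 raw=[9.6000 8.8000]
After op 2 tick(5): ref=13.0000 raw=[15.6000 14.3000]
After op 3 tick(7): ref=20.0000 raw=[24.0000 22.0000]
After op 4 tick(2): ref=22.0000 raw=[26.4000 24.2000]
After op 5 tick(3): ref=25.0000 raw=[30.0000 27.5000]
After op 6 tick(9): ref=34.0000 raw=[40.8000 37.4000]
After op 7 tick(4): ref=38.0000 raw=[45.6000 41.8000]
After op 8 tick(1): ref=39.0000 raw=[46.8000 42.9000]
Wrap final raw readings (mod 24): 46.8000 mod 24 = 22.8000; 42.9000 mod 24 = 18.9000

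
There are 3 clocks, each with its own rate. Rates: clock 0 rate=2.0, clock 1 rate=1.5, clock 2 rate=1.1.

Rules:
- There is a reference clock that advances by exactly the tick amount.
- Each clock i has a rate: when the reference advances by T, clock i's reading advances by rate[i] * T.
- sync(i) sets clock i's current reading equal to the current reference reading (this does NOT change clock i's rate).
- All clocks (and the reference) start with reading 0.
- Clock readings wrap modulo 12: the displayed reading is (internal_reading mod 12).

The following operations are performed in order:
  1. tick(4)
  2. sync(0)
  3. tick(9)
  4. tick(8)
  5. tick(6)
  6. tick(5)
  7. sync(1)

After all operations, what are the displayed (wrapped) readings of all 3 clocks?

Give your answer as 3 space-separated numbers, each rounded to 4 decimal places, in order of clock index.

After op 1 tick(4): ref=4.0000 raw=[8.0000 6.0000 4.4000]
After op 2 sync(0): ref=4.0000 raw=[4.0000 6.0000 4.4000]
After op 3 tick(9): ref=13.0000 raw=[22.0000 19.5000 14.3000]
After op 4 tick(8): ref=21.0000 raw=[38.0000 31.5000 23.1000]
After op 5 tick(6): ref=27.0000 raw=[50.0000 40.5000 29.7000]
After op 6 tick(5): ref=32.0000 raw=[60.0000 48.0000 35.2000]
After op 7 sync(1): ref=32.0000 raw=[60.0000 32.0000 35.2000]
Wrap final raw readings (mod 12): 60.0000 mod 12 = 0.0000; 32.0000 mod 12 = 8.0000; 35.2000 mod 12 = 11.2000

Answer: 0.0000 8.0000 11.2000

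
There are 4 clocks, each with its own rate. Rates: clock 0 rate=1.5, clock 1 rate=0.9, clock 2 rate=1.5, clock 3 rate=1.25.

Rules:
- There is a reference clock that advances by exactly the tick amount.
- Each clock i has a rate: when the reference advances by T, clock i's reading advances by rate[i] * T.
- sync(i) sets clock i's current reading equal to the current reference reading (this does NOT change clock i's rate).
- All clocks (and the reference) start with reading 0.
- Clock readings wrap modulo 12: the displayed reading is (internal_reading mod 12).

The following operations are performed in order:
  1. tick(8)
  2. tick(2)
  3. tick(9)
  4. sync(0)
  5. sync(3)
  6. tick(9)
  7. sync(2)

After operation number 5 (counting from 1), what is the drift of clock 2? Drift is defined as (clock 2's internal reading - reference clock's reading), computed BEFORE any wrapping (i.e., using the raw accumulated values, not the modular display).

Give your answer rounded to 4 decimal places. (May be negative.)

After op 1 tick(8): ref=8.0000 raw=[12.0000 7.2000 12.0000 10.0000]
After op 2 tick(2): ref=10.0000 raw=[15.0000 9.0000 15.0000 12.5000]
After op 3 tick(9): ref=19.0000 raw=[28.5000 17.1000 28.5000 23.7500]
After op 4 sync(0): ref=19.0000 raw=[19.0000 17.1000 28.5000 23.7500]
After op 5 sync(3): ref=19.0000 raw=[19.0000 17.1000 28.5000 19.0000]
Drift of clock 2 after op 5: 28.5000 - 19.0000 = 9.5000

Answer: 9.5000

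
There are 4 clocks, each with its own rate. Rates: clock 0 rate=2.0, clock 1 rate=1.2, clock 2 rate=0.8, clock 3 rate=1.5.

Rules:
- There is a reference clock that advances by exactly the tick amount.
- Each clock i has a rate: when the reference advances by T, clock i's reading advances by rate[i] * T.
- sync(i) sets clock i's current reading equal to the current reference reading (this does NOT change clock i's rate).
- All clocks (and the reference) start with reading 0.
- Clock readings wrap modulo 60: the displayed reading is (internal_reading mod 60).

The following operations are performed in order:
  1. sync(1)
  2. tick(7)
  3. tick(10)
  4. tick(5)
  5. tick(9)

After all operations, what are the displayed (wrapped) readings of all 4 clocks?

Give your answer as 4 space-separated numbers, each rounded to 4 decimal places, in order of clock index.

After op 1 sync(1): ref=0.0000 raw=[0.0000 0.0000 0.0000 0.0000]
After op 2 tick(7): ref=7.0000 raw=[14.0000 8.4000 5.6000 10.5000]
After op 3 tick(10): ref=17.0000 raw=[34.0000 20.4000 13.6000 25.5000]
After op 4 tick(5): ref=22.0000 raw=[44.0000 26.4000 17.6000 33.0000]
After op 5 tick(9): ref=31.0000 raw=[62.0000 37.2000 24.8000 46.5000]
Wrap final raw readings (mod 60): 62.0000 mod 60 = 2.0000; 37.2000 mod 60 = 37.2000; 24.8000 mod 60 = 24.8000; 46.5000 mod 60 = 46.5000

Answer: 2.0000 37.2000 24.8000 46.5000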